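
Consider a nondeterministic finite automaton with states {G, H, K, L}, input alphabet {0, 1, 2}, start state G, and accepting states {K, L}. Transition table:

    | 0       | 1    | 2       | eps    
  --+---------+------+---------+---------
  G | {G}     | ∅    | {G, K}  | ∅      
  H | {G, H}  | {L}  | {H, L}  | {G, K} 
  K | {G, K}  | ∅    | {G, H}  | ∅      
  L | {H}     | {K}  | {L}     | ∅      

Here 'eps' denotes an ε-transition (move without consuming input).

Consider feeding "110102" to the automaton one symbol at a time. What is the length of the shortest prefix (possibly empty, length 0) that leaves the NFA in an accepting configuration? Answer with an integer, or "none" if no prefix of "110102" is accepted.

Start in {G}.
Read '1': G→∅; now ∅.
The set is empty and remains empty for the remaining 5 symbols.
No reachable set along the way intersects F.

none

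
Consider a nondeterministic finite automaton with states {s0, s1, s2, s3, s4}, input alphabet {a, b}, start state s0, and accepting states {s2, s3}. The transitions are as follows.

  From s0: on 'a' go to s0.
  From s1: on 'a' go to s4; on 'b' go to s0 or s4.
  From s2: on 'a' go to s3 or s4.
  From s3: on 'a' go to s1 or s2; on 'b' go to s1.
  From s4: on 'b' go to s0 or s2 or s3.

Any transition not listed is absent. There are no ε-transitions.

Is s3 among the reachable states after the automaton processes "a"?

Start in {s0}.
Read 'a': {s0} → {s0}.
State s3 is not in {s0}.

No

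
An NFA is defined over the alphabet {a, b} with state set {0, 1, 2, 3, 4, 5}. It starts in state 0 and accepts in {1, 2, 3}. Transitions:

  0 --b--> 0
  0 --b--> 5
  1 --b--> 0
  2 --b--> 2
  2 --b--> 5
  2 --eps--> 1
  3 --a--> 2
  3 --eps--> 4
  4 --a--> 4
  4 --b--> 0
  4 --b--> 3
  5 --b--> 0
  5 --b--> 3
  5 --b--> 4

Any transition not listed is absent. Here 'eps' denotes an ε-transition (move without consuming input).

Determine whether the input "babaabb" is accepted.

No

Start in {0}.
Read 'b': 0→{0, 5}; now {0, 5}.
Read 'a': 0→∅, 5→∅; now ∅.
The set is empty and remains empty for the remaining 5 symbols.
The final set ∅ contains no accepting state.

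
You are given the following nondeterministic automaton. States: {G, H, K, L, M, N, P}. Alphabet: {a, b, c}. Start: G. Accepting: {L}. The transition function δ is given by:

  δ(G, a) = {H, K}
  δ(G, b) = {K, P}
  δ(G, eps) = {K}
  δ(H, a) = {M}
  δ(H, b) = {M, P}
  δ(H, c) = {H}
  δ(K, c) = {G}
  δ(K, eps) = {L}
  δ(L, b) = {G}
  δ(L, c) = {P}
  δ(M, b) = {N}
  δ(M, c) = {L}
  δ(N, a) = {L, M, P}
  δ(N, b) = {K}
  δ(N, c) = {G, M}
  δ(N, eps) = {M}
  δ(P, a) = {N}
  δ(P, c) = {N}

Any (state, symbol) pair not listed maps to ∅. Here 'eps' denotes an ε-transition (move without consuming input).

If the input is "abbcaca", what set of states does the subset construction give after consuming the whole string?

{H, K, L, M, N, P}

Start: ε-closure({G}) = {G, K, L}.
Read 'a': G→{H, K}, K→∅, L→∅; union {H, K}; ε-closure = {H, K, L}.
Read 'b': H→{M, P}, K→∅, L→{G}; union {G, M, P}; ε-closure = {G, K, L, M, P}.
Read 'b': G→{K, P}, K→∅, L→{G}, M→{N}, P→∅; union {G, K, N, P}; ε-closure = {G, K, L, M, N, P}.
Read 'c': G→∅, K→{G}, L→{P}, M→{L}, N→{G, M}, P→{N}; union {G, L, M, N, P}; ε-closure = {G, K, L, M, N, P}.
Read 'a': G→{H, K}, K→∅, L→∅, M→∅, N→{L, M, P}, P→{N}; now {H, K, L, M, N, P}.
Read 'c': H→{H}, K→{G}, L→{P}, M→{L}, N→{G, M}, P→{N}; union {G, H, L, M, N, P}; ε-closure = {G, H, K, L, M, N, P}.
Read 'a': G→{H, K}, H→{M}, K→∅, L→∅, M→∅, N→{L, M, P}, P→{N}; now {H, K, L, M, N, P}.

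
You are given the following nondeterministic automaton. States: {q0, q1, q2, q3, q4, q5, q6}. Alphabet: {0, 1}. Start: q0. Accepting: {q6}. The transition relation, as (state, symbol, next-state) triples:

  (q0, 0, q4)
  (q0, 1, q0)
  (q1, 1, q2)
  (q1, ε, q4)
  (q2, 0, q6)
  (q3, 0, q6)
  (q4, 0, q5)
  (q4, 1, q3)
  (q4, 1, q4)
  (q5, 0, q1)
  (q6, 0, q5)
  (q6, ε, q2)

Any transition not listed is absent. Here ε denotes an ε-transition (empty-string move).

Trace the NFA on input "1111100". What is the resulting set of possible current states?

Start in {q0}.
Read '1': {q0} → {q0}.
Read '1': {q0} → {q0}.
Read '1': {q0} → {q0}.
Read '1': {q0} → {q0}.
Read '1': {q0} → {q0}.
Read '0': {q0} → {q4}.
Read '0': {q4} → {q5}.

{q5}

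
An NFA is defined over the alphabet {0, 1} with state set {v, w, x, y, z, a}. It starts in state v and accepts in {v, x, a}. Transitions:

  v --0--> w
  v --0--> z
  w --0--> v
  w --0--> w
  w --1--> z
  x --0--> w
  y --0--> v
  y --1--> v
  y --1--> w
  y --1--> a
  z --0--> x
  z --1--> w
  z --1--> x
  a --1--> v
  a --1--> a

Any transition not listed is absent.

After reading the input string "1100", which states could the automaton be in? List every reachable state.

∅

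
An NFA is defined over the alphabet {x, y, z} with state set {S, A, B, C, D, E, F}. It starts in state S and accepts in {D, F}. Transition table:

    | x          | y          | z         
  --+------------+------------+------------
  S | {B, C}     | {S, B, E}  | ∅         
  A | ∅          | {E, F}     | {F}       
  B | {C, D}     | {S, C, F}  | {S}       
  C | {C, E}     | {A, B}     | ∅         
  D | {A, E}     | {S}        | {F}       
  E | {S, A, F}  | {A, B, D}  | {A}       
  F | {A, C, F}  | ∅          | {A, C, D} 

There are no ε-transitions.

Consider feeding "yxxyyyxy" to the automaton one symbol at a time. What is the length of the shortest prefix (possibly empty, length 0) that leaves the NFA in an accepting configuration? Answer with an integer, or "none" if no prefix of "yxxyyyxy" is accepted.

2

Start in {S}.
Read 'y': S→{S, B, E}; now {S, B, E}.
Read 'x': S→{B, C}, B→{C, D}, E→{S, A, F}; now {S, A, B, C, D, F}.
None of the earlier sets intersect F, but {S, A, B, C, D, F} does.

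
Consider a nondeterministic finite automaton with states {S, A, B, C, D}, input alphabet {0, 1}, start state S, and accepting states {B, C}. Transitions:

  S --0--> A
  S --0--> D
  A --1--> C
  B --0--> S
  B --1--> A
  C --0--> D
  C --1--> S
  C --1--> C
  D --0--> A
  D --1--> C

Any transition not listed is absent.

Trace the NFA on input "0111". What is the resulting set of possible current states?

{S, C}

Start in {S}.
Read '0': S→{A, D}; now {A, D}.
Read '1': A→{C}, D→{C}; now {C}.
Read '1': C→{S, C}; now {S, C}.
Read '1': S→∅, C→{S, C}; now {S, C}.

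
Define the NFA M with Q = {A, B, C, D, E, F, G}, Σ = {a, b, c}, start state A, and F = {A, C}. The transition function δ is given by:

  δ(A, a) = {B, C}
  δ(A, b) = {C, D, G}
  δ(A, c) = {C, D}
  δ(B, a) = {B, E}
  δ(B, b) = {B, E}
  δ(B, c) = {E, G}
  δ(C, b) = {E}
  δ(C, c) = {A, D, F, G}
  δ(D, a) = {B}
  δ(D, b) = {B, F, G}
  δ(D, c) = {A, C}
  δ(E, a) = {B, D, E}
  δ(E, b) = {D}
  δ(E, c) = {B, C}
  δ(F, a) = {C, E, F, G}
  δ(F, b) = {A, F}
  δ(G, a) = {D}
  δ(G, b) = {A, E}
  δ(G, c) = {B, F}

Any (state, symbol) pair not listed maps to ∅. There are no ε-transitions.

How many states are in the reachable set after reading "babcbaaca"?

Start in {A}.
Read 'b': {A} → {C, D, G}.
Read 'a': {C, D, G} → {B, D}.
Read 'b': {B, D} → {B, E, F, G}.
Read 'c': {B, E, F, G} → {B, C, E, F, G}.
Read 'b': {B, C, E, F, G} → {A, B, D, E, F}.
Read 'a': {A, B, D, E, F} → {B, C, D, E, F, G}.
Read 'a': {B, C, D, E, F, G} → {B, C, D, E, F, G}.
Read 'c': {B, C, D, E, F, G} → {A, B, C, D, E, F, G}.
Read 'a': {A, B, C, D, E, F, G} → {B, C, D, E, F, G}.
That set has 6 states.

6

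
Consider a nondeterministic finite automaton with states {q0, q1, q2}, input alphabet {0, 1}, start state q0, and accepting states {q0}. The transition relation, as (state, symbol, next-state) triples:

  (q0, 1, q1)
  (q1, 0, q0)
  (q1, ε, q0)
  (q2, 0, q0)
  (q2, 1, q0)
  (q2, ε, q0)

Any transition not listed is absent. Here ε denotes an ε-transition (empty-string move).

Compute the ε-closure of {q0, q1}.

Begin with {q0, q1}.
No ε-moves leave this set, so the closure equals the set itself.

{q0, q1}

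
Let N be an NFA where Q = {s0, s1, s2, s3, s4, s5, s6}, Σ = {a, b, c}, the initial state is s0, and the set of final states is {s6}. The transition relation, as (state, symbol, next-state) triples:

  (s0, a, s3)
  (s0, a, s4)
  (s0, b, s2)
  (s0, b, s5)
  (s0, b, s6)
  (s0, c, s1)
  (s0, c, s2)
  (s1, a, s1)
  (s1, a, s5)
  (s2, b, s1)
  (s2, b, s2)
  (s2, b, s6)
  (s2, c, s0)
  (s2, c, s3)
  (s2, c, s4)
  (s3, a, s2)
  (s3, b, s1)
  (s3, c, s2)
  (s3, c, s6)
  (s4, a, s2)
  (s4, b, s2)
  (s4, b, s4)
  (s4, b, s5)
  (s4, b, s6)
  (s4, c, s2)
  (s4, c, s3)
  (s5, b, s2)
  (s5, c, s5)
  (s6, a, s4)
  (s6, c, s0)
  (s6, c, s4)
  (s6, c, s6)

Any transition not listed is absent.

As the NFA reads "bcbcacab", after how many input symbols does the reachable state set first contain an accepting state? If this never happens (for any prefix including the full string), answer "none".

1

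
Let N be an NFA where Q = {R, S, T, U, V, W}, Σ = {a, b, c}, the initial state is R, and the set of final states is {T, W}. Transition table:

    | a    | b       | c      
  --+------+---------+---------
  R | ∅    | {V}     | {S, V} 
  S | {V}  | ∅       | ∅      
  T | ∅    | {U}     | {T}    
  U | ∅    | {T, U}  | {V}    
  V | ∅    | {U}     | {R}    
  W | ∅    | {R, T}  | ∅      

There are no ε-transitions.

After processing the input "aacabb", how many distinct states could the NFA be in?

Start in {R}.
Read 'a': {R} → ∅.
The set is empty and remains empty for the remaining 5 symbols.
That set has 0 states.

0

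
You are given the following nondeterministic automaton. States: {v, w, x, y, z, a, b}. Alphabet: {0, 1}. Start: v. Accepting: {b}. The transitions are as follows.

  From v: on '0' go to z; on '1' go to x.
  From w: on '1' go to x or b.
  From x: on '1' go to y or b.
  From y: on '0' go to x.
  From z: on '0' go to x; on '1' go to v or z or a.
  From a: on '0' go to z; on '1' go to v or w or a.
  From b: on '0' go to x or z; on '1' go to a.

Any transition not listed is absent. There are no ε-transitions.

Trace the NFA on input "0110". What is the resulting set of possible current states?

{x, z}

Start in {v}.
Read '0': {v} → {z}.
Read '1': {z} → {v, z, a}.
Read '1': {v, z, a} → {v, w, x, z, a}.
Read '0': {v, w, x, z, a} → {x, z}.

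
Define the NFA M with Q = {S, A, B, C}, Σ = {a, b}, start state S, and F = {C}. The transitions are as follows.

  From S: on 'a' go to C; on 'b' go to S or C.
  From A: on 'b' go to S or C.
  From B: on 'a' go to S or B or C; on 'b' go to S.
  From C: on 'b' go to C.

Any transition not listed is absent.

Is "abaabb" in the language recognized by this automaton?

Start in {S}.
Read 'a': S→{C}; now {C}.
Read 'b': C→{C}; now {C}.
Read 'a': C→∅; now ∅.
The set is empty and remains empty for the remaining 3 symbols.
The final set ∅ contains no accepting state.

No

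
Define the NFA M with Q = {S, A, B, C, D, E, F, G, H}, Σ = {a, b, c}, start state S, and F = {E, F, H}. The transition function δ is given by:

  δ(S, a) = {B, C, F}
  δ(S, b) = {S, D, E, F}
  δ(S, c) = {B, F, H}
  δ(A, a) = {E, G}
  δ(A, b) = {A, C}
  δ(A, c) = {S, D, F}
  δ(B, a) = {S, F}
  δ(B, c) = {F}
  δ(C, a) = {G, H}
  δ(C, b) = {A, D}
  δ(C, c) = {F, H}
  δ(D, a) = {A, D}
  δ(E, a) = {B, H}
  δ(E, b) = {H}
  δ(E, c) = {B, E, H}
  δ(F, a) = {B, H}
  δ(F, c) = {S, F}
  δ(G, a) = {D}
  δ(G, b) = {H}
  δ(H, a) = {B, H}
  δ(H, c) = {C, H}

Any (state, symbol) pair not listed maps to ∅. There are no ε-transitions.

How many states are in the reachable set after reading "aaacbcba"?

Start in {S}.
Read 'a': {S} → {B, C, F}.
Read 'a': {B, C, F} → {S, B, F, G, H}.
Read 'a': {S, B, F, G, H} → {S, B, C, D, F, H}.
Read 'c': {S, B, C, D, F, H} → {S, B, C, F, H}.
Read 'b': {S, B, C, F, H} → {S, A, D, E, F}.
Read 'c': {S, A, D, E, F} → {S, B, D, E, F, H}.
Read 'b': {S, B, D, E, F, H} → {S, D, E, F, H}.
Read 'a': {S, D, E, F, H} → {A, B, C, D, F, H}.
That set has 6 states.

6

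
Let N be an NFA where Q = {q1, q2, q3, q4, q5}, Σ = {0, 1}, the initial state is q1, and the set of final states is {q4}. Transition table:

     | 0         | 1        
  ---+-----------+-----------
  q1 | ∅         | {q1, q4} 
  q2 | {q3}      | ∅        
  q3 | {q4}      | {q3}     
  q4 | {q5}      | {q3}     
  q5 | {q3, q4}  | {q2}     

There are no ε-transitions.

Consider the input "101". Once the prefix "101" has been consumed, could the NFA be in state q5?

No

Start in {q1}.
Read '1': {q1} → {q1, q4}.
Read '0': {q1, q4} → {q5}.
Read '1': {q5} → {q2}.
State q5 is not in {q2}.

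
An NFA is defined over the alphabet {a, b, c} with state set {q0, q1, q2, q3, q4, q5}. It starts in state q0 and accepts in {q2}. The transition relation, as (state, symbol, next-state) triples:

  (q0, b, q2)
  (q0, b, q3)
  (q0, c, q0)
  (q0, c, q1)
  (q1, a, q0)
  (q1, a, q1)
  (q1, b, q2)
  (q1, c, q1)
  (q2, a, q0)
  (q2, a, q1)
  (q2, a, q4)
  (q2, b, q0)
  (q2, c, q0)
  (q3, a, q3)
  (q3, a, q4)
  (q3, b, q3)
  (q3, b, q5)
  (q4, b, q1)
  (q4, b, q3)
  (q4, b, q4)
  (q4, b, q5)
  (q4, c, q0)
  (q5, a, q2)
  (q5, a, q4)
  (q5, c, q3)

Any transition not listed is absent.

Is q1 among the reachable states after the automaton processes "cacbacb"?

No

Start in {q0}.
Read 'c': q0→{q0, q1}; now {q0, q1}.
Read 'a': q0→∅, q1→{q0, q1}; now {q0, q1}.
Read 'c': q0→{q0, q1}, q1→{q1}; now {q0, q1}.
Read 'b': q0→{q2, q3}, q1→{q2}; now {q2, q3}.
Read 'a': q2→{q0, q1, q4}, q3→{q3, q4}; now {q0, q1, q3, q4}.
Read 'c': q0→{q0, q1}, q1→{q1}, q3→∅, q4→{q0}; now {q0, q1}.
Read 'b': q0→{q2, q3}, q1→{q2}; now {q2, q3}.
State q1 is not in {q2, q3}.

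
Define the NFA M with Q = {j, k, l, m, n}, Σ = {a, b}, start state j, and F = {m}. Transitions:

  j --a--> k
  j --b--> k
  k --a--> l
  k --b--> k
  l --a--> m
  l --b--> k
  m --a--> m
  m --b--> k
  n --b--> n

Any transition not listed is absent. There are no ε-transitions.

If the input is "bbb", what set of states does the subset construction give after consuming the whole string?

{k}

Start in {j}.
Read 'b': {j} → {k}.
Read 'b': {k} → {k}.
Read 'b': {k} → {k}.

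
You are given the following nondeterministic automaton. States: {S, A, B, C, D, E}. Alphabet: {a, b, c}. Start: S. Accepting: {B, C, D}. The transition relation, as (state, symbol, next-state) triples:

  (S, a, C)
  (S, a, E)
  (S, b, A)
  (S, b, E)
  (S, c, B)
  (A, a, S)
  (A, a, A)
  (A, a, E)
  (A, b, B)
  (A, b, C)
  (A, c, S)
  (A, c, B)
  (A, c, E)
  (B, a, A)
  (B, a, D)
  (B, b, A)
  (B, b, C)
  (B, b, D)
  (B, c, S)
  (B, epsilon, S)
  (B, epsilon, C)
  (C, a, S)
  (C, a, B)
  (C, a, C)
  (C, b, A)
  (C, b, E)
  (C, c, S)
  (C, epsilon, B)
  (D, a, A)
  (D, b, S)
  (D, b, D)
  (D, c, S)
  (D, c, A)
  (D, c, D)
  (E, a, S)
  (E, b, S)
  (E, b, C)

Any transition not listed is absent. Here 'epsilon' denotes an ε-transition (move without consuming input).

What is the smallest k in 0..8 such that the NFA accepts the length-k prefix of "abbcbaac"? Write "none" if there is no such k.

1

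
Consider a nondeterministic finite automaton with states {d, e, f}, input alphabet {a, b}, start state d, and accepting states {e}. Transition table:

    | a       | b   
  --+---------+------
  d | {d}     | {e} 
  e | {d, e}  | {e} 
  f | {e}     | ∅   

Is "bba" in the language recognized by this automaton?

Start in {d}.
Read 'b': {d} → {e}.
Read 'b': {e} → {e}.
Read 'a': {e} → {d, e}.
The final set {d, e} contains the accepting state e.

Yes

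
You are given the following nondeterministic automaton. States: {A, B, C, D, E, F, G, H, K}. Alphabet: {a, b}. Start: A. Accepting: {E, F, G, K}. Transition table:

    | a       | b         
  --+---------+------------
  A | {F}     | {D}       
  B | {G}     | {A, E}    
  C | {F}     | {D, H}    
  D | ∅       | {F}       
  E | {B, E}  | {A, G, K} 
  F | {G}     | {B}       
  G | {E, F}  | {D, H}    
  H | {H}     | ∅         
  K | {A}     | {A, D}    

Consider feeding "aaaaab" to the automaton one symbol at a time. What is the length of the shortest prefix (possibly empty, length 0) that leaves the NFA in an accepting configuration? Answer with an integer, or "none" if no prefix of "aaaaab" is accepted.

Start in {A}.
Read 'a': A→{F}; now {F}.
None of the earlier sets intersect F, but {F} does.

1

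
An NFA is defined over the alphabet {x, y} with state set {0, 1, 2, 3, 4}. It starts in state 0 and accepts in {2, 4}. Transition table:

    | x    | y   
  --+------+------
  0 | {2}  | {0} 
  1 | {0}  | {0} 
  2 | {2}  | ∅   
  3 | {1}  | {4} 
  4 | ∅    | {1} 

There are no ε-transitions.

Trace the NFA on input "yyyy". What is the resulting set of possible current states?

{0}

Start in {0}.
Read 'y': 0→{0}; now {0}.
Read 'y': 0→{0}; now {0}.
Read 'y': 0→{0}; now {0}.
Read 'y': 0→{0}; now {0}.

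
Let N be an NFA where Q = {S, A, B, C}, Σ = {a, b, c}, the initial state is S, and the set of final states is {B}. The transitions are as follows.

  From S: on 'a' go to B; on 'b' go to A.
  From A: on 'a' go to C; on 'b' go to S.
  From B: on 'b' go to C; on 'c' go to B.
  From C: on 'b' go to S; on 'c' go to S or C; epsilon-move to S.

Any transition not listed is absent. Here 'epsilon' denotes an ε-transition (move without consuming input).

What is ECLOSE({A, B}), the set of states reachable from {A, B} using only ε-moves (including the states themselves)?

Begin with {A, B}.
No ε-moves leave this set, so the closure equals the set itself.

{A, B}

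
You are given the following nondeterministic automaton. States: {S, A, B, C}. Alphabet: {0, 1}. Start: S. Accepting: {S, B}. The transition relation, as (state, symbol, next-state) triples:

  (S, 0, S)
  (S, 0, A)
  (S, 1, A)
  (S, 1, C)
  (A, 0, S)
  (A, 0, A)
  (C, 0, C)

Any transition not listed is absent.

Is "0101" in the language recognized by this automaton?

No

Start in {S}.
Read '0': {S} → {S, A}.
Read '1': {S, A} → {A, C}.
Read '0': {A, C} → {S, A, C}.
Read '1': {S, A, C} → {A, C}.
The final set {A, C} contains no accepting state.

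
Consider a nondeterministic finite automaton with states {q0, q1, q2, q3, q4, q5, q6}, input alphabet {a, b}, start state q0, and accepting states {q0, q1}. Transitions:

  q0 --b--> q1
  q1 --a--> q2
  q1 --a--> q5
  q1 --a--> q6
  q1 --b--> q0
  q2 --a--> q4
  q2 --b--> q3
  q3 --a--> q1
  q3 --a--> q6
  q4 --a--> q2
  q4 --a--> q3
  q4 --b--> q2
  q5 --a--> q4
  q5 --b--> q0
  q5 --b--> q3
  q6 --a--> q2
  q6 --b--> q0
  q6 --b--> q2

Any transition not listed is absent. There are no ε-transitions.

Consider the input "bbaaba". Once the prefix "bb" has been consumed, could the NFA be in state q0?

Yes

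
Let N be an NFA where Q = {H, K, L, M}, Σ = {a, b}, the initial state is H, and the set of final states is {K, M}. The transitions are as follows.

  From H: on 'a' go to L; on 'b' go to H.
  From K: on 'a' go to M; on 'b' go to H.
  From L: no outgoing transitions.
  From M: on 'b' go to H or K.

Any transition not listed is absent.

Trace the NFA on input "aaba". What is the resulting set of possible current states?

∅

Start in {H}.
Read 'a': H→{L}; now {L}.
Read 'a': L→∅; now ∅.
The set is empty and remains empty for the remaining 2 symbols.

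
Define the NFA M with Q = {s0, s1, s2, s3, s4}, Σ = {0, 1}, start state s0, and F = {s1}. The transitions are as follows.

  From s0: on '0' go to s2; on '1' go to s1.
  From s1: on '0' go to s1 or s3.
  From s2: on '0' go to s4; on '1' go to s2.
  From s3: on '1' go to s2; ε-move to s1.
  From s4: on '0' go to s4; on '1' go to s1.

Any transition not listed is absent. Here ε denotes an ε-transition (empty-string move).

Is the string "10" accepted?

Start in {s0}.
Read '1': s0→{s1}; now {s1}.
Read '0': s1→{s1, s3}; now {s1, s3}.
The final set {s1, s3} contains the accepting state s1.

Yes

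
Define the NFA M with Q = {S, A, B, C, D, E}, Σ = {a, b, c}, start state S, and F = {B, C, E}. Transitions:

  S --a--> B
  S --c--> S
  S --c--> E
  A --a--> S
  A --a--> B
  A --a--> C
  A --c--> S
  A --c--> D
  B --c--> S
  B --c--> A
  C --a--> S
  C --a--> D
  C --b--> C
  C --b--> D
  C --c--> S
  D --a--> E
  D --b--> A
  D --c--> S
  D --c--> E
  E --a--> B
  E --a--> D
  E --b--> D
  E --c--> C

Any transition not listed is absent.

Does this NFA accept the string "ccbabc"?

Yes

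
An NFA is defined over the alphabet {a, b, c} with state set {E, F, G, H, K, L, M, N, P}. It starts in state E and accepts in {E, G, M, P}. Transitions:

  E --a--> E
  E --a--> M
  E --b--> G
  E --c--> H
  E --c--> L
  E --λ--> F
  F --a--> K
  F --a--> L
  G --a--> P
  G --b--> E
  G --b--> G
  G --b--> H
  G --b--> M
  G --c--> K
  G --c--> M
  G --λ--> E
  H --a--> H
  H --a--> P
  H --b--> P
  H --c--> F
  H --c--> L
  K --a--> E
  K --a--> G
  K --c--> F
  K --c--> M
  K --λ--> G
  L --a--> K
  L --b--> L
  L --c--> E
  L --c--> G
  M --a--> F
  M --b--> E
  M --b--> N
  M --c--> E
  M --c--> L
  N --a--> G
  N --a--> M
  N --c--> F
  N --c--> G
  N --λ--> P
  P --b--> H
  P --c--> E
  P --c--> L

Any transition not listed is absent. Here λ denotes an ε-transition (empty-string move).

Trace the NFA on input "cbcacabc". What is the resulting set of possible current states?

Start: ε-closure({E}) = {E, F}.
Read 'c': E→{H, L}, F→∅; now {H, L}.
Read 'b': H→{P}, L→{L}; now {L, P}.
Read 'c': L→{E, G}, P→{E, L}; union {E, G, L}; ε-closure = {E, F, G, L}.
Read 'a': E→{E, M}, F→{K, L}, G→{P}, L→{K}; union {E, K, L, M, P}; ε-closure = {E, F, G, K, L, M, P}.
Read 'c': E→{H, L}, F→∅, G→{K, M}, K→{F, M}, L→{E, G}, M→{E, L}, P→{E, L}; now {E, F, G, H, K, L, M}.
Read 'a': E→{E, M}, F→{K, L}, G→{P}, H→{H, P}, K→{E, G}, L→{K}, M→{F}; now {E, F, G, H, K, L, M, P}.
Read 'b': E→{G}, F→∅, G→{E, G, H, M}, H→{P}, K→∅, L→{L}, M→{E, N}, P→{H}; union {E, G, H, L, M, N, P}; ε-closure = {E, F, G, H, L, M, N, P}.
Read 'c': E→{H, L}, F→∅, G→{K, M}, H→{F, L}, L→{E, G}, M→{E, L}, N→{F, G}, P→{E, L}; now {E, F, G, H, K, L, M}.

{E, F, G, H, K, L, M}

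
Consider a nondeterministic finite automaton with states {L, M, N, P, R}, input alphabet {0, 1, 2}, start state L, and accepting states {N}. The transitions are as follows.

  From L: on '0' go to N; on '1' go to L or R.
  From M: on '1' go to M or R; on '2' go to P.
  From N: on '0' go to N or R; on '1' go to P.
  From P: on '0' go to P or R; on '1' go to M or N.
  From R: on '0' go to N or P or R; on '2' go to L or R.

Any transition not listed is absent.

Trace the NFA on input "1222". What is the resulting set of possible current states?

Start in {L}.
Read '1': L→{L, R}; now {L, R}.
Read '2': L→∅, R→{L, R}; now {L, R}.
Read '2': L→∅, R→{L, R}; now {L, R}.
Read '2': L→∅, R→{L, R}; now {L, R}.

{L, R}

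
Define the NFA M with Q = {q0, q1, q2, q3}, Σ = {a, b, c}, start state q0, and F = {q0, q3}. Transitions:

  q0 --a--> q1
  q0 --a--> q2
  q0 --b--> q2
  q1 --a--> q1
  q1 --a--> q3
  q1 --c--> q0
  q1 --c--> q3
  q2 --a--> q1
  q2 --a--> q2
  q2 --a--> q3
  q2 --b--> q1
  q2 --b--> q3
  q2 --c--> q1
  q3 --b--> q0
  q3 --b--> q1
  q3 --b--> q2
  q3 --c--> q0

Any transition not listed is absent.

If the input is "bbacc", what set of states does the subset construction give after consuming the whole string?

Start in {q0}.
Read 'b': {q0} → {q2}.
Read 'b': {q2} → {q1, q3}.
Read 'a': {q1, q3} → {q1, q3}.
Read 'c': {q1, q3} → {q0, q3}.
Read 'c': {q0, q3} → {q0}.

{q0}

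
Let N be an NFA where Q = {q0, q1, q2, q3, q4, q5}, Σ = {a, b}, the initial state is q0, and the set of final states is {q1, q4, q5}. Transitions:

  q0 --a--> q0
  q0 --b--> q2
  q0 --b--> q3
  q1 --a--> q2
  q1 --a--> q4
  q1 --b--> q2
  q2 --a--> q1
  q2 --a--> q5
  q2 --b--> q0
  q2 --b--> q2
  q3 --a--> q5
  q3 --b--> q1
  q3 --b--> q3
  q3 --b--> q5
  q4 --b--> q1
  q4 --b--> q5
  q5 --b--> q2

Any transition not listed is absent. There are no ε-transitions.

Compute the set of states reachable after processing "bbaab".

{q0, q1, q2, q3, q5}

Start in {q0}.
Read 'b': {q0} → {q2, q3}.
Read 'b': {q2, q3} → {q0, q1, q2, q3, q5}.
Read 'a': {q0, q1, q2, q3, q5} → {q0, q1, q2, q4, q5}.
Read 'a': {q0, q1, q2, q4, q5} → {q0, q1, q2, q4, q5}.
Read 'b': {q0, q1, q2, q4, q5} → {q0, q1, q2, q3, q5}.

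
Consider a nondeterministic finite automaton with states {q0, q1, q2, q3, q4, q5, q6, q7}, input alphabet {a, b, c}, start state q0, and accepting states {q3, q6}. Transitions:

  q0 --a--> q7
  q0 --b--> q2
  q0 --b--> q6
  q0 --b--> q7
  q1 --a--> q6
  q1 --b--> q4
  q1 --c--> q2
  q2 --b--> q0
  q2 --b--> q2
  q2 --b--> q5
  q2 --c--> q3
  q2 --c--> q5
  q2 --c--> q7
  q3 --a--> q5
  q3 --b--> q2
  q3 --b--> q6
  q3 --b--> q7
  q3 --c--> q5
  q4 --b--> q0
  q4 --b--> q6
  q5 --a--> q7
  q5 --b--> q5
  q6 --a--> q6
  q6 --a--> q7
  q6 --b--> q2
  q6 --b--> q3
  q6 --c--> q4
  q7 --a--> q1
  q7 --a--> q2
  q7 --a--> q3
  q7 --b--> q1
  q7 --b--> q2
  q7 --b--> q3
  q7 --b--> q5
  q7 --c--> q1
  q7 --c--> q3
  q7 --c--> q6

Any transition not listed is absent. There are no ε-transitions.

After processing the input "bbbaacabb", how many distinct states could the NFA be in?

Start in {q0}.
Read 'b': q0→{q2, q6, q7}; now {q2, q6, q7}.
Read 'b': q2→{q0, q2, q5}, q6→{q2, q3}, q7→{q1, q2, q3, q5}; now {q0, q1, q2, q3, q5}.
Read 'b': q0→{q2, q6, q7}, q1→{q4}, q2→{q0, q2, q5}, q3→{q2, q6, q7}, q5→{q5}; now {q0, q2, q4, q5, q6, q7}.
Read 'a': q0→{q7}, q2→∅, q4→∅, q5→{q7}, q6→{q6, q7}, q7→{q1, q2, q3}; now {q1, q2, q3, q6, q7}.
Read 'a': q1→{q6}, q2→∅, q3→{q5}, q6→{q6, q7}, q7→{q1, q2, q3}; now {q1, q2, q3, q5, q6, q7}.
Read 'c': q1→{q2}, q2→{q3, q5, q7}, q3→{q5}, q5→∅, q6→{q4}, q7→{q1, q3, q6}; now {q1, q2, q3, q4, q5, q6, q7}.
Read 'a': q1→{q6}, q2→∅, q3→{q5}, q4→∅, q5→{q7}, q6→{q6, q7}, q7→{q1, q2, q3}; now {q1, q2, q3, q5, q6, q7}.
Read 'b': q1→{q4}, q2→{q0, q2, q5}, q3→{q2, q6, q7}, q5→{q5}, q6→{q2, q3}, q7→{q1, q2, q3, q5}; now {q0, q1, q2, q3, q4, q5, q6, q7}.
Read 'b': q0→{q2, q6, q7}, q1→{q4}, q2→{q0, q2, q5}, q3→{q2, q6, q7}, q4→{q0, q6}, q5→{q5}, q6→{q2, q3}, q7→{q1, q2, q3, q5}; now {q0, q1, q2, q3, q4, q5, q6, q7}.
That set has 8 states.

8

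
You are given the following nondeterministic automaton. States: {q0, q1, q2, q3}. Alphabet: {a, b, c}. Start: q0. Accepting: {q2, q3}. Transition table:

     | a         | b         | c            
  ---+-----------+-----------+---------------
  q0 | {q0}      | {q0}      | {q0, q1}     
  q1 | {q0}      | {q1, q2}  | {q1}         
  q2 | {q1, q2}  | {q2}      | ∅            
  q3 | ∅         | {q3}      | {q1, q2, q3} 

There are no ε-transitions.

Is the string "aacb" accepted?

Yes

Start in {q0}.
Read 'a': {q0} → {q0}.
Read 'a': {q0} → {q0}.
Read 'c': {q0} → {q0, q1}.
Read 'b': {q0, q1} → {q0, q1, q2}.
The final set {q0, q1, q2} contains the accepting state q2.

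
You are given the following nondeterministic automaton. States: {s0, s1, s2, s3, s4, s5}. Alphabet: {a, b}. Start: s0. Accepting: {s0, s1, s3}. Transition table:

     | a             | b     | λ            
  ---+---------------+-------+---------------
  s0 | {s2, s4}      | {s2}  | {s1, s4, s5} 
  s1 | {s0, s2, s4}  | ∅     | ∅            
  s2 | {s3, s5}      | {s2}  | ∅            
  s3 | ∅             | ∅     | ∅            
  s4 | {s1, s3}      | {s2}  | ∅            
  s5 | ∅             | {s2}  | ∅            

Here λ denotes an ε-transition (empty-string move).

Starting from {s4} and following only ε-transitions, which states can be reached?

{s4}

Begin with {s4}.
No ε-moves leave this set, so the closure equals the set itself.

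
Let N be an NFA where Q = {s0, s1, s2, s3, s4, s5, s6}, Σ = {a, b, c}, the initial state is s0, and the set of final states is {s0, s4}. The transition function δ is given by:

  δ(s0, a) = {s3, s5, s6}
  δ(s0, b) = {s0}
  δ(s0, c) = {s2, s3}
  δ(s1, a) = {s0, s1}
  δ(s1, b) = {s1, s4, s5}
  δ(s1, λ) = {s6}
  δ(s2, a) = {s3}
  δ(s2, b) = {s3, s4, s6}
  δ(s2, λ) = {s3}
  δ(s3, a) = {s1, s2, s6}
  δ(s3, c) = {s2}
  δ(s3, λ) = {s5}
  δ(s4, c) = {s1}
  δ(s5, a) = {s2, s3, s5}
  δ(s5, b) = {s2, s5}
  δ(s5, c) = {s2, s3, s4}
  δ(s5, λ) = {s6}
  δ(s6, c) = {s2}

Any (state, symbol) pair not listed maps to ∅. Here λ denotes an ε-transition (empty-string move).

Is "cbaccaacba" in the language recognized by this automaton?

No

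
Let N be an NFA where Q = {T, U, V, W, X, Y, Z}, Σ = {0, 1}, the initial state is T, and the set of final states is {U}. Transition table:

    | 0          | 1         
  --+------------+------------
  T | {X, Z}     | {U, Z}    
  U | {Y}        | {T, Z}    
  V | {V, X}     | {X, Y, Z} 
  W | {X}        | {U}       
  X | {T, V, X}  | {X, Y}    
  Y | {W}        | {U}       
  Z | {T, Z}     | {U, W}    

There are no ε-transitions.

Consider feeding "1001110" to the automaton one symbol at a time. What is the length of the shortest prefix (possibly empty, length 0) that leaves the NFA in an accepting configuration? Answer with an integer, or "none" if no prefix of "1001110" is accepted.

1

Start in {T}.
Read '1': T→{U, Z}; now {U, Z}.
None of the earlier sets intersect F, but {U, Z} does.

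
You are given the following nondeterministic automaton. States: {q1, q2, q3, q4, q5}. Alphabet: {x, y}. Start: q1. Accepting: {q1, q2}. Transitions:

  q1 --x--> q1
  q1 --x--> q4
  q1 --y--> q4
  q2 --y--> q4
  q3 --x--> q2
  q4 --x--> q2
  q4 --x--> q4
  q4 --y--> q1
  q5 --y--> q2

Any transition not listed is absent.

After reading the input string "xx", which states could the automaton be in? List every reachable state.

Start in {q1}.
Read 'x': {q1} → {q1, q4}.
Read 'x': {q1, q4} → {q1, q2, q4}.

{q1, q2, q4}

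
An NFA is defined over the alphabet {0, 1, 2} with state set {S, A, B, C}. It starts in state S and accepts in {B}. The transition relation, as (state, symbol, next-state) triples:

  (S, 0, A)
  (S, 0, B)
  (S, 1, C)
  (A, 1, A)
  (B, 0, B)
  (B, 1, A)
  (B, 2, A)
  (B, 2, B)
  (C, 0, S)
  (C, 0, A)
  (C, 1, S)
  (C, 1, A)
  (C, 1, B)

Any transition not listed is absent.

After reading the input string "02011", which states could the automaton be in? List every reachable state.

{A}

Start in {S}.
Read '0': {S} → {A, B}.
Read '2': {A, B} → {A, B}.
Read '0': {A, B} → {B}.
Read '1': {B} → {A}.
Read '1': {A} → {A}.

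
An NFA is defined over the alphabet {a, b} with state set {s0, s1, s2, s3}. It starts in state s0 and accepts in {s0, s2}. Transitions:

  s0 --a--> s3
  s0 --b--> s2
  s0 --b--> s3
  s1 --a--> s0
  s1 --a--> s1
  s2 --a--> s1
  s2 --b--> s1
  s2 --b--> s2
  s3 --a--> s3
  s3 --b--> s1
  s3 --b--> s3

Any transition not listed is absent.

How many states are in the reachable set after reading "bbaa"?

3

Start in {s0}.
Read 'b': s0→{s2, s3}; now {s2, s3}.
Read 'b': s2→{s1, s2}, s3→{s1, s3}; now {s1, s2, s3}.
Read 'a': s1→{s0, s1}, s2→{s1}, s3→{s3}; now {s0, s1, s3}.
Read 'a': s0→{s3}, s1→{s0, s1}, s3→{s3}; now {s0, s1, s3}.
That set has 3 states.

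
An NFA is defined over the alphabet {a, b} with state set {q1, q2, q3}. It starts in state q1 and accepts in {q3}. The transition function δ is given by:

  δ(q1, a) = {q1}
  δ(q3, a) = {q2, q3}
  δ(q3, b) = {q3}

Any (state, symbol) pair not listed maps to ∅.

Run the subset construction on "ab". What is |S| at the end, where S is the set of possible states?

0

Start in {q1}.
Read 'a': q1→{q1}; now {q1}.
Read 'b': q1→∅; now ∅.
That set has 0 states.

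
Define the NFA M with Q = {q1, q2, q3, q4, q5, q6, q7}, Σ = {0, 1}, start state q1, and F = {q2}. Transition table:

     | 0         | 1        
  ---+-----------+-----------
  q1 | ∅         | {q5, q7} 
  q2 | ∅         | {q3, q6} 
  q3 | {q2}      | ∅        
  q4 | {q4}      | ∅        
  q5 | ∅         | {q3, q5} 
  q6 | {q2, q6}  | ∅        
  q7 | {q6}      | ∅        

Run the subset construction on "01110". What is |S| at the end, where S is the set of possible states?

Start in {q1}.
Read '0': q1→∅; now ∅.
The set is empty and remains empty for the remaining 4 symbols.
That set has 0 states.

0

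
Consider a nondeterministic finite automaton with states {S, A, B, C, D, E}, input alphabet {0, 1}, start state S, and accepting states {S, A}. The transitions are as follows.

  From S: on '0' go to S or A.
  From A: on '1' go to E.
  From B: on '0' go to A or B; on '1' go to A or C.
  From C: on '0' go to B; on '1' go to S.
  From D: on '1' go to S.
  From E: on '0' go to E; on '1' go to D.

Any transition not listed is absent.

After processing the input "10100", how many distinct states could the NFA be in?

0

Start in {S}.
Read '1': {S} → ∅.
The set is empty and remains empty for the remaining 4 symbols.
That set has 0 states.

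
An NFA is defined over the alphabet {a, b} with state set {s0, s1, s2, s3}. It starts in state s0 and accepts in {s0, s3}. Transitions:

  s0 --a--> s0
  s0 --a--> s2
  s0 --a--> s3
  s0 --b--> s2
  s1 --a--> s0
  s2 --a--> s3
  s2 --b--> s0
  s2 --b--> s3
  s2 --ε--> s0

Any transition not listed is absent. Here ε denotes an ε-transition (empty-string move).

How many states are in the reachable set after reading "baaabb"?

3

Start in {s0}.
Read 'b': {s0} → {s0, s2}.
Read 'a': {s0, s2} → {s0, s2, s3}.
Read 'a': {s0, s2, s3} → {s0, s2, s3}.
Read 'a': {s0, s2, s3} → {s0, s2, s3}.
Read 'b': {s0, s2, s3} → {s0, s2, s3}.
Read 'b': {s0, s2, s3} → {s0, s2, s3}.
That set has 3 states.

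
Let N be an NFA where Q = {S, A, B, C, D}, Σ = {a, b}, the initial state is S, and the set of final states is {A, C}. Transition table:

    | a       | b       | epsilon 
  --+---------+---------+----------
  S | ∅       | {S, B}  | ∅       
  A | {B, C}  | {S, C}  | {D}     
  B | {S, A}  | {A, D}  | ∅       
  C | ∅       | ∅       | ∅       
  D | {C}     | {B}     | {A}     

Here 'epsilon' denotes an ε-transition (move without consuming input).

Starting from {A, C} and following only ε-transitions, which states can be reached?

Begin with {A, C}.
ε-move A → D; add D.

{A, C, D}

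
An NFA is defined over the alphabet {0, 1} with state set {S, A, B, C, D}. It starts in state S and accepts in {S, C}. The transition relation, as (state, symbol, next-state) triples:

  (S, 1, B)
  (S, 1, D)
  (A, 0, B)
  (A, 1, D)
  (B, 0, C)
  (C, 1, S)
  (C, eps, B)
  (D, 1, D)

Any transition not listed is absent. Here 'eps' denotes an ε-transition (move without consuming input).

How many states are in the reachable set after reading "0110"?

0

Start in {S}.
Read '0': S→∅; now ∅.
The set is empty and remains empty for the remaining 3 symbols.
That set has 0 states.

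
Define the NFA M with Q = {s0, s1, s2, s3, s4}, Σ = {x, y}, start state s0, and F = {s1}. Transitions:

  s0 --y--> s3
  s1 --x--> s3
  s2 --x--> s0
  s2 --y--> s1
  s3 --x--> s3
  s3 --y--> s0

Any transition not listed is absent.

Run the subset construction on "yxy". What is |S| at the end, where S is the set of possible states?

1

Start in {s0}.
Read 'y': {s0} → {s3}.
Read 'x': {s3} → {s3}.
Read 'y': {s3} → {s0}.
That set has 1 state.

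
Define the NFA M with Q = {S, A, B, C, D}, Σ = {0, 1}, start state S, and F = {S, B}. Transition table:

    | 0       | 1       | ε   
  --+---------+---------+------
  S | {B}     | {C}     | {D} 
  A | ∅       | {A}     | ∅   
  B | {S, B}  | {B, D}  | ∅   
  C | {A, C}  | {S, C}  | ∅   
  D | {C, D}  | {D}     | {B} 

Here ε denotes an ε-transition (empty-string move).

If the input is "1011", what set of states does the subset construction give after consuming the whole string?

Start: ε-closure({S}) = {S, B, D}.
Read '1': S→{C}, B→{B, D}, D→{D}; now {B, C, D}.
Read '0': B→{S, B}, C→{A, C}, D→{C, D}; now {S, A, B, C, D}.
Read '1': S→{C}, A→{A}, B→{B, D}, C→{S, C}, D→{D}; now {S, A, B, C, D}.
Read '1': S→{C}, A→{A}, B→{B, D}, C→{S, C}, D→{D}; now {S, A, B, C, D}.

{S, A, B, C, D}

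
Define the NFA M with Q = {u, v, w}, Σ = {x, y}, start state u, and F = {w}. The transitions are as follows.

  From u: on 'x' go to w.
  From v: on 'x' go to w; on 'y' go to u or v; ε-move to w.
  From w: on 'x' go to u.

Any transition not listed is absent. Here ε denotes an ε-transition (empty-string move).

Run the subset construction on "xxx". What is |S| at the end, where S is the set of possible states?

1

Start in {u}.
Read 'x': u→{w}; now {w}.
Read 'x': w→{u}; now {u}.
Read 'x': u→{w}; now {w}.
That set has 1 state.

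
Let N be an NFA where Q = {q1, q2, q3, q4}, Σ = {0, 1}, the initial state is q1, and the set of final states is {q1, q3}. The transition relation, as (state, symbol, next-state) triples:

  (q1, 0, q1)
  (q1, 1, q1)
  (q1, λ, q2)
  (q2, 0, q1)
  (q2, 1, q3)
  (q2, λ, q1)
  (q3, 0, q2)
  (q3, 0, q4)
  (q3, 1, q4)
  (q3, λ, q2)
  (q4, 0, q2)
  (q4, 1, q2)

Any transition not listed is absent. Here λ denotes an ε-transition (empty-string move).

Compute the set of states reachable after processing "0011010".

Start: ε-closure({q1}) = {q1, q2}.
Read '0': q1→{q1}, q2→{q1}; union {q1}; ε-closure = {q1, q2}.
Read '0': q1→{q1}, q2→{q1}; union {q1}; ε-closure = {q1, q2}.
Read '1': q1→{q1}, q2→{q3}; union {q1, q3}; ε-closure = {q1, q2, q3}.
Read '1': q1→{q1}, q2→{q3}, q3→{q4}; union {q1, q3, q4}; ε-closure = {q1, q2, q3, q4}.
Read '0': q1→{q1}, q2→{q1}, q3→{q2, q4}, q4→{q2}; now {q1, q2, q4}.
Read '1': q1→{q1}, q2→{q3}, q4→{q2}; now {q1, q2, q3}.
Read '0': q1→{q1}, q2→{q1}, q3→{q2, q4}; now {q1, q2, q4}.

{q1, q2, q4}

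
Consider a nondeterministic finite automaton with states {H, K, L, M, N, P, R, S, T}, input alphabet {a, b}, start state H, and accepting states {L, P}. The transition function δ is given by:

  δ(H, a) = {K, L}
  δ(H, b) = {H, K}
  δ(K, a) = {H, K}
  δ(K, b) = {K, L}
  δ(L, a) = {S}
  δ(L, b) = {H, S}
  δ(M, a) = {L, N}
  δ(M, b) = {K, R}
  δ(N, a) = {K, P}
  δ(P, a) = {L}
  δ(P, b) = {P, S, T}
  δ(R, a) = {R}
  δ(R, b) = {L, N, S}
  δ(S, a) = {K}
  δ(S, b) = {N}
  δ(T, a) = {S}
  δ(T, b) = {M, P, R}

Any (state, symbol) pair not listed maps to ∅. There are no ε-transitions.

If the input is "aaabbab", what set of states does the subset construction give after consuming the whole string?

Start in {H}.
Read 'a': H→{K, L}; now {K, L}.
Read 'a': K→{H, K}, L→{S}; now {H, K, S}.
Read 'a': H→{K, L}, K→{H, K}, S→{K}; now {H, K, L}.
Read 'b': H→{H, K}, K→{K, L}, L→{H, S}; now {H, K, L, S}.
Read 'b': H→{H, K}, K→{K, L}, L→{H, S}, S→{N}; now {H, K, L, N, S}.
Read 'a': H→{K, L}, K→{H, K}, L→{S}, N→{K, P}, S→{K}; now {H, K, L, P, S}.
Read 'b': H→{H, K}, K→{K, L}, L→{H, S}, P→{P, S, T}, S→{N}; now {H, K, L, N, P, S, T}.

{H, K, L, N, P, S, T}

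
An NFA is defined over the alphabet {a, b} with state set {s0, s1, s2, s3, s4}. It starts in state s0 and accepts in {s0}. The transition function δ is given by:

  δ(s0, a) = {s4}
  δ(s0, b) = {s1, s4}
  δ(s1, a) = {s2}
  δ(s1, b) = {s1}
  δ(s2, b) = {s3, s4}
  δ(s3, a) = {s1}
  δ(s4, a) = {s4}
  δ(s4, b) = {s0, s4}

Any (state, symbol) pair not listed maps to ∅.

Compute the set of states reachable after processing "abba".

Start in {s0}.
Read 'a': s0→{s4}; now {s4}.
Read 'b': s4→{s0, s4}; now {s0, s4}.
Read 'b': s0→{s1, s4}, s4→{s0, s4}; now {s0, s1, s4}.
Read 'a': s0→{s4}, s1→{s2}, s4→{s4}; now {s2, s4}.

{s2, s4}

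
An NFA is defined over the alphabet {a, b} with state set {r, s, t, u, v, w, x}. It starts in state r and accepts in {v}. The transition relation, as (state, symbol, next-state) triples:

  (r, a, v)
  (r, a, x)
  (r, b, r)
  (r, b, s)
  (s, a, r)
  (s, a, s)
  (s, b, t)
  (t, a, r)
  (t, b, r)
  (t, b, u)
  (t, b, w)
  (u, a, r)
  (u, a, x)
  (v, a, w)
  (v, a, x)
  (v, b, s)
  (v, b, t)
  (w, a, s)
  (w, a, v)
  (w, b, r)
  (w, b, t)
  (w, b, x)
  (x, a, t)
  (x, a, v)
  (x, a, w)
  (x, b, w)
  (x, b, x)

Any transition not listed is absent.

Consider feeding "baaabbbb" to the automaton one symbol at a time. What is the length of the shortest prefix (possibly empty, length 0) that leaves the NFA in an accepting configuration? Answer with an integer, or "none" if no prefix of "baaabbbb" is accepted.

2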